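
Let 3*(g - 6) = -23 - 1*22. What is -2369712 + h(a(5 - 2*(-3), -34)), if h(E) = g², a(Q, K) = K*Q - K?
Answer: -2369631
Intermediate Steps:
g = -9 (g = 6 + (-23 - 1*22)/3 = 6 + (-23 - 22)/3 = 6 + (⅓)*(-45) = 6 - 15 = -9)
a(Q, K) = -K + K*Q
h(E) = 81 (h(E) = (-9)² = 81)
-2369712 + h(a(5 - 2*(-3), -34)) = -2369712 + 81 = -2369631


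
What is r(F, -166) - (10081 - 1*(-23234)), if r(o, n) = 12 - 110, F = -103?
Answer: -33413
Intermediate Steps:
r(o, n) = -98
r(F, -166) - (10081 - 1*(-23234)) = -98 - (10081 - 1*(-23234)) = -98 - (10081 + 23234) = -98 - 1*33315 = -98 - 33315 = -33413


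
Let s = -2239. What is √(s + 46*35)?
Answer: I*√629 ≈ 25.08*I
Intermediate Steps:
√(s + 46*35) = √(-2239 + 46*35) = √(-2239 + 1610) = √(-629) = I*√629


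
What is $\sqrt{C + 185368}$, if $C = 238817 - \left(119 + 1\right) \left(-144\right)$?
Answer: $\sqrt{441465} \approx 664.43$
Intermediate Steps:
$C = 256097$ ($C = 238817 - 120 \left(-144\right) = 238817 - -17280 = 238817 + 17280 = 256097$)
$\sqrt{C + 185368} = \sqrt{256097 + 185368} = \sqrt{441465}$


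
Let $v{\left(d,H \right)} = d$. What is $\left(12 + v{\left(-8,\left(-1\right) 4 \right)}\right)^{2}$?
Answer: $16$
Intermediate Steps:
$\left(12 + v{\left(-8,\left(-1\right) 4 \right)}\right)^{2} = \left(12 - 8\right)^{2} = 4^{2} = 16$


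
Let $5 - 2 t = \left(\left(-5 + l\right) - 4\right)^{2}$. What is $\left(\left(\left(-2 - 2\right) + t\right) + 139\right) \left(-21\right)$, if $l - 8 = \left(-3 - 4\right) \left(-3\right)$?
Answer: $\frac{2625}{2} \approx 1312.5$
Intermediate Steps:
$l = 29$ ($l = 8 + \left(-3 - 4\right) \left(-3\right) = 8 - -21 = 8 + 21 = 29$)
$t = - \frac{395}{2}$ ($t = \frac{5}{2} - \frac{\left(\left(-5 + 29\right) - 4\right)^{2}}{2} = \frac{5}{2} - \frac{\left(24 - 4\right)^{2}}{2} = \frac{5}{2} - \frac{20^{2}}{2} = \frac{5}{2} - 200 = - \frac{395}{2} \approx -197.5$)
$\left(\left(\left(-2 - 2\right) + t\right) + 139\right) \left(-21\right) = \left(\left(\left(-2 - 2\right) - \frac{395}{2}\right) + 139\right) \left(-21\right) = \left(\left(-4 - \frac{395}{2}\right) + 139\right) \left(-21\right) = \left(- \frac{403}{2} + 139\right) \left(-21\right) = \left(- \frac{125}{2}\right) \left(-21\right) = \frac{2625}{2}$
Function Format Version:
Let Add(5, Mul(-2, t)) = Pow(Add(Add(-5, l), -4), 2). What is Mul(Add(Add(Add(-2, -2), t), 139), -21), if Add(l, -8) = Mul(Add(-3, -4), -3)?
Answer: Rational(2625, 2) ≈ 1312.5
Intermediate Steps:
l = 29 (l = Add(8, Mul(Add(-3, -4), -3)) = Add(8, Mul(-7, -3)) = Add(8, 21) = 29)
t = Rational(-395, 2) (t = Add(Rational(5, 2), Mul(Rational(-1, 2), Pow(Add(Add(-5, 29), -4), 2))) = Add(Rational(5, 2), Mul(Rational(-1, 2), Pow(Add(24, -4), 2))) = Add(Rational(5, 2), Mul(Rational(-1, 2), Pow(20, 2))) = Add(Rational(5, 2), Mul(Rational(-1, 2), 400)) = Add(Rational(5, 2), -200) = Rational(-395, 2) ≈ -197.50)
Mul(Add(Add(Add(-2, -2), t), 139), -21) = Mul(Add(Add(Add(-2, -2), Rational(-395, 2)), 139), -21) = Mul(Add(Add(-4, Rational(-395, 2)), 139), -21) = Mul(Add(Rational(-403, 2), 139), -21) = Mul(Rational(-125, 2), -21) = Rational(2625, 2)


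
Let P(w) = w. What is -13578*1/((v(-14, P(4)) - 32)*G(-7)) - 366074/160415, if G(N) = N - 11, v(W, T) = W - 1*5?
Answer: -419028467/24543495 ≈ -17.073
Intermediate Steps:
v(W, T) = -5 + W (v(W, T) = W - 5 = -5 + W)
G(N) = -11 + N
-13578*1/((v(-14, P(4)) - 32)*G(-7)) - 366074/160415 = -13578*1/((-11 - 7)*((-5 - 14) - 32)) - 366074/160415 = -13578*(-1/(18*(-19 - 32))) - 366074*1/160415 = -13578/((-18*(-51))) - 366074/160415 = -13578/918 - 366074/160415 = -13578*1/918 - 366074/160415 = -2263/153 - 366074/160415 = -419028467/24543495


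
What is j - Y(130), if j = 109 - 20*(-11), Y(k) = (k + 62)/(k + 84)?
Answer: 35107/107 ≈ 328.10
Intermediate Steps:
Y(k) = (62 + k)/(84 + k)
j = 329 (j = 109 + 220 = 329)
j - Y(130) = 329 - (62 + 130)/(84 + 130) = 329 - 192/214 = 329 - 1*96/107 = 329 - 96/107 = 35107/107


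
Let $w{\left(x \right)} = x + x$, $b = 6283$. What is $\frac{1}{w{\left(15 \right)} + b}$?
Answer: $\frac{1}{6313} \approx 0.0001584$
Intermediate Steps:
$w{\left(x \right)} = 2 x$
$\frac{1}{w{\left(15 \right)} + b} = \frac{1}{2 \cdot 15 + 6283} = \frac{1}{30 + 6283} = \frac{1}{6313}$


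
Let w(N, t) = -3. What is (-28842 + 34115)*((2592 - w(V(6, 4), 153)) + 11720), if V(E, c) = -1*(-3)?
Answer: 75482995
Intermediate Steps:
V(E, c) = 3
(-28842 + 34115)*((2592 - w(V(6, 4), 153)) + 11720) = (-28842 + 34115)*((2592 - 1*(-3)) + 11720) = 5273*((2592 + 3) + 11720) = 5273*(2595 + 11720) = 5273*14315 = 75482995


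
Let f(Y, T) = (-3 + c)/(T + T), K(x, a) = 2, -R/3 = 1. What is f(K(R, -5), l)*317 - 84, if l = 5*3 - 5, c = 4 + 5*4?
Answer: 4977/20 ≈ 248.85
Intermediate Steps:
R = -3 (R = -3*1 = -3)
c = 24 (c = 4 + 20 = 24)
l = 10 (l = 15 - 5 = 10)
f(Y, T) = 21/(2*T) (f(Y, T) = (-3 + 24)/(T + T) = 21/((2*T)) = 21*(1/(2*T)) = 21/(2*T))
f(K(R, -5), l)*317 - 84 = ((21/2)/10)*317 - 84 = ((21/2)*(⅒))*317 - 84 = (21/20)*317 - 84 = 6657/20 - 84 = 4977/20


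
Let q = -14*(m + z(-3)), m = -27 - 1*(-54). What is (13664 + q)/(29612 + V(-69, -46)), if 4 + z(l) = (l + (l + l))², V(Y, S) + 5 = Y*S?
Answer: 1744/4683 ≈ 0.37241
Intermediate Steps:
V(Y, S) = -5 + S*Y (V(Y, S) = -5 + Y*S = -5 + S*Y)
m = 27 (m = -27 + 54 = 27)
z(l) = -4 + 9*l² (z(l) = -4 + (l + (l + l))² = -4 + (l + 2*l)² = -4 + (3*l)² = -4 + 9*l²)
q = -1456 (q = -14*(27 + (-4 + 9*(-3)²)) = -14*(27 + (-4 + 9*9)) = -14*(27 + (-4 + 81)) = -14*(27 + 77) = -14*104 = -1456)
(13664 + q)/(29612 + V(-69, -46)) = (13664 - 1456)/(29612 + (-5 - 46*(-69))) = 12208/(29612 + (-5 + 3174)) = 12208/(29612 + 3169) = 12208/32781 = 12208*(1/32781) = 1744/4683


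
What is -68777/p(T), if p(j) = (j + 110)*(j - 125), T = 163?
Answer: -68777/10374 ≈ -6.6297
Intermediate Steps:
p(j) = (-125 + j)*(110 + j) (p(j) = (110 + j)*(-125 + j) = (-125 + j)*(110 + j))
-68777/p(T) = -68777/(-13750 + 163² - 15*163) = -68777/(-13750 + 26569 - 2445) = -68777/10374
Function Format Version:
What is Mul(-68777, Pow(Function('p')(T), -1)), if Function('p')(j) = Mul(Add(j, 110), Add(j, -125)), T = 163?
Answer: Rational(-68777, 10374) ≈ -6.6297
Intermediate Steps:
Function('p')(j) = Mul(Add(-125, j), Add(110, j)) (Function('p')(j) = Mul(Add(110, j), Add(-125, j)) = Mul(Add(-125, j), Add(110, j)))
Mul(-68777, Pow(Function('p')(T), -1)) = Mul(-68777, Pow(Add(-13750, Pow(163, 2), Mul(-15, 163)), -1)) = Mul(-68777, Pow(Add(-13750, 26569, -2445), -1)) = Mul(-68777, Pow(10374, -1)) = Mul(-68777, Rational(1, 10374)) = Rational(-68777, 10374)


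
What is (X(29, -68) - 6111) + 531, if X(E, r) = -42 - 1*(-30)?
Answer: -5592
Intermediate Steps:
X(E, r) = -12 (X(E, r) = -42 + 30 = -12)
(X(29, -68) - 6111) + 531 = (-12 - 6111) + 531 = -6123 + 531 = -5592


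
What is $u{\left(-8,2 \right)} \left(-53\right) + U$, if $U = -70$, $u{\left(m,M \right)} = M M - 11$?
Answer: $301$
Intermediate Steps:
$u{\left(m,M \right)} = -11 + M^{2}$ ($u{\left(m,M \right)} = M^{2} - 11 = -11 + M^{2}$)
$u{\left(-8,2 \right)} \left(-53\right) + U = \left(-11 + 2^{2}\right) \left(-53\right) - 70 = \left(-11 + 4\right) \left(-53\right) - 70 = \left(-7\right) \left(-53\right) - 70 = 371 - 70 = 301$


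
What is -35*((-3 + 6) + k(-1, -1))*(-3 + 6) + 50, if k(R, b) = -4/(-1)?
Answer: -685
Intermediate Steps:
k(R, b) = 4 (k(R, b) = -4*(-1) = 4)
-35*((-3 + 6) + k(-1, -1))*(-3 + 6) + 50 = -35*((-3 + 6) + 4)*(-3 + 6) + 50 = -35*(3 + 4)*3 + 50 = -245*3 + 50 = -35*21 + 50 = -735 + 50 = -685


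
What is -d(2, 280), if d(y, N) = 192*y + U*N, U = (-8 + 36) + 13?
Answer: -11864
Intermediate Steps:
U = 41 (U = 28 + 13 = 41)
d(y, N) = 41*N + 192*y (d(y, N) = 192*y + 41*N = 41*N + 192*y)
-d(2, 280) = -(41*280 + 192*2) = -(11480 + 384) = -1*11864 = -11864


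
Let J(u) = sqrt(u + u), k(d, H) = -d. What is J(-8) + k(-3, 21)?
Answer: 3 + 4*I ≈ 3.0 + 4.0*I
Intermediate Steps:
J(u) = sqrt(2)*sqrt(u) (J(u) = sqrt(2*u) = sqrt(2)*sqrt(u))
J(-8) + k(-3, 21) = sqrt(2)*sqrt(-8) - 1*(-3) = sqrt(2)*(2*I*sqrt(2)) + 3 = 4*I + 3 = 3 + 4*I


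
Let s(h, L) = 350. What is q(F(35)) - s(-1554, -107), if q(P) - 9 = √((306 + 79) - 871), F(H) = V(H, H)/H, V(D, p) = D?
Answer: -341 + 9*I*√6 ≈ -341.0 + 22.045*I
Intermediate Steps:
F(H) = 1 (F(H) = H/H = 1)
q(P) = 9 + 9*I*√6 (q(P) = 9 + √((306 + 79) - 871) = 9 + √(385 - 871) = 9 + √(-486) = 9 + 9*I*√6)
q(F(35)) - s(-1554, -107) = (9 + 9*I*√6) - 1*350 = (9 + 9*I*√6) - 350 = -341 + 9*I*√6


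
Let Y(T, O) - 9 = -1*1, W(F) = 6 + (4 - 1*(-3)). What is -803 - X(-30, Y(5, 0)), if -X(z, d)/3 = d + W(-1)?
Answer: -740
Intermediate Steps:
W(F) = 13 (W(F) = 6 + (4 + 3) = 6 + 7 = 13)
Y(T, O) = 8 (Y(T, O) = 9 - 1*1 = 9 - 1 = 8)
X(z, d) = -39 - 3*d (X(z, d) = -3*(d + 13) = -3*(13 + d) = -39 - 3*d)
-803 - X(-30, Y(5, 0)) = -803 - (-39 - 3*8) = -803 - (-39 - 24) = -803 - 1*(-63) = -803 + 63 = -740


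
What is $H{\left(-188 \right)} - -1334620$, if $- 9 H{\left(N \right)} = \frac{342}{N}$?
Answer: $\frac{125454299}{94} \approx 1.3346 \cdot 10^{6}$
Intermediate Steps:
$H{\left(N \right)} = - \frac{38}{N}$ ($H{\left(N \right)} = - \frac{342 \frac{1}{N}}{9} = - \frac{38}{N}$)
$H{\left(-188 \right)} - -1334620 = - \frac{38}{-188} - -1334620 = \left(-38\right) \left(- \frac{1}{188}\right) + 1334620 = \frac{19}{94} + 1334620 = \frac{125454299}{94}$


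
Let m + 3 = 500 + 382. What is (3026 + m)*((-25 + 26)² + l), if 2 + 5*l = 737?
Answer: 577940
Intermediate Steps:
l = 147 (l = -⅖ + (⅕)*737 = -⅖ + 737/5 = 147)
m = 879 (m = -3 + (500 + 382) = -3 + 882 = 879)
(3026 + m)*((-25 + 26)² + l) = (3026 + 879)*((-25 + 26)² + 147) = 3905*(1² + 147) = 3905*(1 + 147) = 3905*148 = 577940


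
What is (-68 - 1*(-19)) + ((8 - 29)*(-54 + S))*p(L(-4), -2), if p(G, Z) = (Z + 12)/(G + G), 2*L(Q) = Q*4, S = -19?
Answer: -8057/8 ≈ -1007.1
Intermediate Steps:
L(Q) = 2*Q (L(Q) = (Q*4)/2 = (4*Q)/2 = 2*Q)
p(G, Z) = (12 + Z)/(2*G) (p(G, Z) = (12 + Z)/((2*G)) = (12 + Z)*(1/(2*G)) = (12 + Z)/(2*G))
(-68 - 1*(-19)) + ((8 - 29)*(-54 + S))*p(L(-4), -2) = (-68 - 1*(-19)) + ((8 - 29)*(-54 - 19))*((12 - 2)/(2*((2*(-4))))) = (-68 + 19) + (-21*(-73))*((1/2)*10/(-8)) = -49 + 1533*((1/2)*(-1/8)*10) = -49 + 1533*(-5/8) = -49 - 7665/8 = -8057/8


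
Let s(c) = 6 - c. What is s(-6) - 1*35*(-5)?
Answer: 187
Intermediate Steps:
s(-6) - 1*35*(-5) = (6 - 1*(-6)) - 1*35*(-5) = (6 + 6) - 35*(-5) = 12 + 175 = 187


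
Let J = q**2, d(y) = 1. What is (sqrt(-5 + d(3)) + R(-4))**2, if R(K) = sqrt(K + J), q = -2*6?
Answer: 4*(I + sqrt(35))**2 ≈ 136.0 + 47.329*I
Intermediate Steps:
q = -12
J = 144 (J = (-12)**2 = 144)
R(K) = sqrt(144 + K) (R(K) = sqrt(K + 144) = sqrt(144 + K))
(sqrt(-5 + d(3)) + R(-4))**2 = (sqrt(-5 + 1) + sqrt(144 - 4))**2 = (sqrt(-4) + sqrt(140))**2 = (2*I + 2*sqrt(35))**2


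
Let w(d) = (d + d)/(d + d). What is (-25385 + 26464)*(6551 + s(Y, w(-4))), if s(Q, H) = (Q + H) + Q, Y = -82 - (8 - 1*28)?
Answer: 6935812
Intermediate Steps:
w(d) = 1 (w(d) = (2*d)/((2*d)) = (2*d)*(1/(2*d)) = 1)
Y = -62 (Y = -82 - (8 - 28) = -82 - 1*(-20) = -82 + 20 = -62)
s(Q, H) = H + 2*Q (s(Q, H) = (H + Q) + Q = H + 2*Q)
(-25385 + 26464)*(6551 + s(Y, w(-4))) = (-25385 + 26464)*(6551 + (1 + 2*(-62))) = 1079*(6551 + (1 - 124)) = 1079*(6551 - 123) = 1079*6428 = 6935812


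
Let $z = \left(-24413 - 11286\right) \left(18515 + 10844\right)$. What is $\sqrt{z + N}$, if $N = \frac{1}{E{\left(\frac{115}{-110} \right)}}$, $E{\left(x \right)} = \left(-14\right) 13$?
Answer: $\frac{i \sqrt{34716831833866}}{182} \approx 32374.0 i$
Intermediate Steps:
$E{\left(x \right)} = -182$
$N = - \frac{1}{182}$ ($N = \frac{1}{-182} = - \frac{1}{182} \approx -0.0054945$)
$z = -1048086941$ ($z = \left(-35699\right) 29359 = -1048086941$)
$\sqrt{z + N} = \sqrt{-1048086941 - \frac{1}{182}} = \sqrt{- \frac{190751823263}{182}} = \frac{i \sqrt{34716831833866}}{182}$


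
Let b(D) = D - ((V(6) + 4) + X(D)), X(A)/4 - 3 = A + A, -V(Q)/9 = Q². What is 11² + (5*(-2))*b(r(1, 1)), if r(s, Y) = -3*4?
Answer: -3799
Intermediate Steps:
V(Q) = -9*Q²
X(A) = 12 + 8*A (X(A) = 12 + 4*(A + A) = 12 + 4*(2*A) = 12 + 8*A)
r(s, Y) = -12
b(D) = 308 - 7*D (b(D) = D - ((-9*6² + 4) + (12 + 8*D)) = D - ((-9*36 + 4) + (12 + 8*D)) = D - ((-324 + 4) + (12 + 8*D)) = D - (-320 + (12 + 8*D)) = D - (-308 + 8*D) = D + (308 - 8*D) = 308 - 7*D)
11² + (5*(-2))*b(r(1, 1)) = 11² + (5*(-2))*(308 - 7*(-12)) = 121 - 10*(308 + 84) = 121 - 10*392 = 121 - 3920 = -3799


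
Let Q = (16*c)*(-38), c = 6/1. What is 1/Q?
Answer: -1/3648 ≈ -0.00027412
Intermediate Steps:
c = 6 (c = 6*1 = 6)
Q = -3648 (Q = (16*6)*(-38) = 96*(-38) = -3648)
1/Q = 1/(-3648) = -1/3648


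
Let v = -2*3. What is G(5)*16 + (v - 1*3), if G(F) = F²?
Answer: 391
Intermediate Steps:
v = -6
G(5)*16 + (v - 1*3) = 5²*16 + (-6 - 1*3) = 25*16 + (-6 - 3) = 400 - 9 = 391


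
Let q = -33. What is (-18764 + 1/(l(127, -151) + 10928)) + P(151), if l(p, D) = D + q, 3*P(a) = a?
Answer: -603178901/32232 ≈ -18714.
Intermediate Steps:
P(a) = a/3
l(p, D) = -33 + D (l(p, D) = D - 33 = -33 + D)
(-18764 + 1/(l(127, -151) + 10928)) + P(151) = (-18764 + 1/((-33 - 151) + 10928)) + (⅓)*151 = (-18764 + 1/(-184 + 10928)) + 151/3 = (-18764 + 1/10744) + 151/3 = -201600415/10744 + 151/3 = -603178901/32232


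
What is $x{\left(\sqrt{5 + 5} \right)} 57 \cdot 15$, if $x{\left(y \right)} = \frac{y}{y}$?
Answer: $855$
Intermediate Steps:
$x{\left(y \right)} = 1$
$x{\left(\sqrt{5 + 5} \right)} 57 \cdot 15 = 1 \cdot 57 \cdot 15 = 57 \cdot 15 = 855$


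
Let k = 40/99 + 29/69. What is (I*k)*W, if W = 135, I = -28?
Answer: -788340/253 ≈ -3116.0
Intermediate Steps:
k = 1877/2277 (k = 40*(1/99) + 29*(1/69) = 40/99 + 29/69 = 1877/2277 ≈ 0.82433)
(I*k)*W = -28*1877/2277*135 = -52556/2277*135 = -788340/253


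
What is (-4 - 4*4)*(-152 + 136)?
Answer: 320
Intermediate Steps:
(-4 - 4*4)*(-152 + 136) = (-4 - 16)*(-16) = -20*(-16) = 320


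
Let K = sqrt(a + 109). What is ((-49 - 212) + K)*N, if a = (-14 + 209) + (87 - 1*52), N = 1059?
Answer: -276399 + 1059*sqrt(339) ≈ -2.5690e+5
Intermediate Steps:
a = 230 (a = 195 + (87 - 52) = 195 + 35 = 230)
K = sqrt(339) (K = sqrt(230 + 109) = sqrt(339) ≈ 18.412)
((-49 - 212) + K)*N = ((-49 - 212) + sqrt(339))*1059 = (-261 + sqrt(339))*1059 = -276399 + 1059*sqrt(339)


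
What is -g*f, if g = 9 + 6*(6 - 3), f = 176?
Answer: -4752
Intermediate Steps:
g = 27 (g = 9 + 6*3 = 9 + 18 = 27)
-g*f = -27*176 = -1*4752 = -4752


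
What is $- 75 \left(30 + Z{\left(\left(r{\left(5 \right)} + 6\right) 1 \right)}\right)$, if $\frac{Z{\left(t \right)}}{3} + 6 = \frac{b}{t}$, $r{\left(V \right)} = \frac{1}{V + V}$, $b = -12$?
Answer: $- \frac{27900}{61} \approx -457.38$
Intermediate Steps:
$r{\left(V \right)} = \frac{1}{2 V}$
$Z{\left(t \right)} = -18 - \frac{36}{t}$ ($Z{\left(t \right)} = -18 + 3 \left(- \frac{12}{t}\right) = -18 - \frac{36}{t}$)
$- 75 \left(30 + Z{\left(\left(r{\left(5 \right)} + 6\right) 1 \right)}\right) = - 75 \left(30 - \left(18 + \frac{36}{\left(\frac{1}{2 \cdot 5} + 6\right) 1}\right)\right) = - 75 \left(30 - \left(18 + \frac{36}{\left(\frac{1}{2} \cdot \frac{1}{5} + 6\right) 1}\right)\right) = - 75 \left(30 - \left(18 + \frac{36}{\left(\frac{1}{10} + 6\right) 1}\right)\right) = - 75 \left(30 - \left(18 + \frac{36}{\frac{61}{10} \cdot 1}\right)\right) = - 75 \left(30 - \left(18 + \frac{36}{\frac{61}{10}}\right)\right) = - 75 \left(30 - \frac{1458}{61}\right) = \left(-75\right) \frac{372}{61} = - \frac{27900}{61}$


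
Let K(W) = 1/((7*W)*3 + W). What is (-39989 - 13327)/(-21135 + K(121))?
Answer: 141927192/56261369 ≈ 2.5226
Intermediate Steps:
K(W) = 1/(22*W) (K(W) = 1/(21*W + W) = 1/(22*W))
(-39989 - 13327)/(-21135 + K(121)) = (-39989 - 13327)/(-21135 + (1/22)/121) = -53316/(-21135 + (1/22)*(1/121)) = -53316/(-21135 + 1/2662) = -53316/(-56261369/2662) = -53316*(-2662/56261369) = 141927192/56261369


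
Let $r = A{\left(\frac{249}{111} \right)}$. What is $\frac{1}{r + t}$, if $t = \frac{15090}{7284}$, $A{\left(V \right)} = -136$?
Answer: $- \frac{1214}{162589} \approx -0.0074667$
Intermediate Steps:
$r = -136$
$t = \frac{2515}{1214}$ ($t = 15090 \cdot \frac{1}{7284} = \frac{2515}{1214} \approx 2.0717$)
$\frac{1}{r + t} = \frac{1}{-136 + \frac{2515}{1214}} = \frac{1}{- \frac{162589}{1214}} = - \frac{1214}{162589}$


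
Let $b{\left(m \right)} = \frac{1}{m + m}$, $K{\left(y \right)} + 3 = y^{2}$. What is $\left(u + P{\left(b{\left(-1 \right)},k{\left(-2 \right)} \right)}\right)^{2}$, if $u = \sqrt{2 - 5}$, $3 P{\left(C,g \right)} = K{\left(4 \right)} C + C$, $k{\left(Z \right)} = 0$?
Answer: $\frac{22}{9} - \frac{14 i \sqrt{3}}{3} \approx 2.4444 - 8.0829 i$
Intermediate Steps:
$K{\left(y \right)} = -3 + y^{2}$
$b{\left(m \right)} = \frac{1}{2 m}$
$P{\left(C,g \right)} = \frac{14 C}{3}$ ($P{\left(C,g \right)} = \frac{\left(-3 + 4^{2}\right) C + C}{3} = \frac{\left(-3 + 16\right) C + C}{3} = \frac{13 C + C}{3} = \frac{14 C}{3}$)
$u = i \sqrt{3}$ ($u = \sqrt{-3} = i \sqrt{3} \approx 1.732 i$)
$\left(u + P{\left(b{\left(-1 \right)},k{\left(-2 \right)} \right)}\right)^{2} = \left(i \sqrt{3} + \frac{14 \frac{1}{2 \left(-1\right)}}{3}\right)^{2} = \left(i \sqrt{3} + \frac{14 \cdot \frac{1}{2} \left(-1\right)}{3}\right)^{2} = \left(i \sqrt{3} + \frac{14}{3} \left(- \frac{1}{2}\right)\right)^{2} = \left(i \sqrt{3} - \frac{7}{3}\right)^{2} = \left(- \frac{7}{3} + i \sqrt{3}\right)^{2}$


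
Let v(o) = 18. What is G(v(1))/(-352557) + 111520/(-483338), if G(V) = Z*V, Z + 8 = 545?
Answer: -2443838986/9466899737 ≈ -0.25815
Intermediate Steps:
Z = 537 (Z = -8 + 545 = 537)
G(V) = 537*V
G(v(1))/(-352557) + 111520/(-483338) = (537*18)/(-352557) + 111520/(-483338) = 9666*(-1/352557) + 111520*(-1/483338) = -1074/39173 - 55760/241669 = -2443838986/9466899737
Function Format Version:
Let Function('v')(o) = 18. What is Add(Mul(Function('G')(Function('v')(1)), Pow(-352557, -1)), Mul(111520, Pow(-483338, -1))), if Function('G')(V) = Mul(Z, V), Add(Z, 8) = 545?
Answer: Rational(-2443838986, 9466899737) ≈ -0.25815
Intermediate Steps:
Z = 537 (Z = Add(-8, 545) = 537)
Function('G')(V) = Mul(537, V)
Add(Mul(Function('G')(Function('v')(1)), Pow(-352557, -1)), Mul(111520, Pow(-483338, -1))) = Add(Mul(Mul(537, 18), Pow(-352557, -1)), Mul(111520, Pow(-483338, -1))) = Add(Mul(9666, Rational(-1, 352557)), Mul(111520, Rational(-1, 483338))) = Add(Rational(-1074, 39173), Rational(-55760, 241669)) = Rational(-2443838986, 9466899737)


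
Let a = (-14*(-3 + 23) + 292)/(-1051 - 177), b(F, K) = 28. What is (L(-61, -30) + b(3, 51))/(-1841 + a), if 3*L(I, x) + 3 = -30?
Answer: -5219/565190 ≈ -0.0092341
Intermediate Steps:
L(I, x) = -11 (L(I, x) = -1 + (1/3)*(-30) = -1 - 10 = -11)
a = -3/307 (a = (-14*20 + 292)/(-1228) = (-280 + 292)*(-1/1228) = 12*(-1/1228) = -3/307 ≈ -0.0097720)
(L(-61, -30) + b(3, 51))/(-1841 + a) = (-11 + 28)/(-1841 - 3/307) = 17/(-565190/307) = 17*(-307/565190) = -5219/565190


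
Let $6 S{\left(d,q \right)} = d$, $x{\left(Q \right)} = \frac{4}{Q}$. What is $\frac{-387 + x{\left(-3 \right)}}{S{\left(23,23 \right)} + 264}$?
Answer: $- \frac{2330}{1607} \approx -1.4499$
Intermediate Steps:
$S{\left(d,q \right)} = \frac{d}{6}$
$\frac{-387 + x{\left(-3 \right)}}{S{\left(23,23 \right)} + 264} = \frac{-387 + \frac{4}{-3}}{\frac{1}{6} \cdot 23 + 264} = \frac{-387 + 4 \left(- \frac{1}{3}\right)}{\frac{23}{6} + 264} = \frac{-387 - \frac{4}{3}}{\frac{1607}{6}} = \left(- \frac{1165}{3}\right) \frac{6}{1607} = - \frac{2330}{1607}$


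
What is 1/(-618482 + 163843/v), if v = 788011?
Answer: -788011/487370455459 ≈ -1.6169e-6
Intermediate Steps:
1/(-618482 + 163843/v) = 1/(-618482 + 163843/788011) = 1/(-487370455459/788011) = -788011/487370455459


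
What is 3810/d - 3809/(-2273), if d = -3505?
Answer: 938083/1593373 ≈ 0.58874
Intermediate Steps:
3810/d - 3809/(-2273) = 3810/(-3505) - 3809/(-2273) = 3810*(-1/3505) - 3809*(-1/2273) = -762/701 + 3809/2273 = 938083/1593373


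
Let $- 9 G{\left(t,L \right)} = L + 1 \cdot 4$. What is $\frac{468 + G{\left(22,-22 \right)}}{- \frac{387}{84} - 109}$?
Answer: $- \frac{13160}{3181} \approx -4.1371$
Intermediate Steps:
$G{\left(t,L \right)} = - \frac{4}{9} - \frac{L}{9}$ ($G{\left(t,L \right)} = - \frac{L + 1 \cdot 4}{9} = - \frac{L + 4}{9} = - \frac{4 + L}{9} = - \frac{4}{9} - \frac{L}{9}$)
$\frac{468 + G{\left(22,-22 \right)}}{- \frac{387}{84} - 109} = \frac{468 - -2}{- \frac{387}{84} - 109} = \frac{468 + \left(- \frac{4}{9} + \frac{22}{9}\right)}{\left(-387\right) \frac{1}{84} - 109} = \frac{468 + 2}{- \frac{129}{28} - 109} = \frac{470}{- \frac{3181}{28}} = 470 \left(- \frac{28}{3181}\right) = - \frac{13160}{3181}$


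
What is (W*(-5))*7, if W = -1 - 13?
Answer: 490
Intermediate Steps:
W = -14
(W*(-5))*7 = -14*(-5)*7 = 70*7 = 490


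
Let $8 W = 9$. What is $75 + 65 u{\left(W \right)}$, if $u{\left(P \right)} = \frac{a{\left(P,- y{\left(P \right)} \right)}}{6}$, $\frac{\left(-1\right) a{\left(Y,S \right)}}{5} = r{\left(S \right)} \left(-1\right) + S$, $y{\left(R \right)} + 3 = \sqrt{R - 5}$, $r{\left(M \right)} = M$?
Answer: $75$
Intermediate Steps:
$W = \frac{9}{8}$ ($W = \frac{1}{8} \cdot 9 = \frac{9}{8} \approx 1.125$)
$y{\left(R \right)} = -3 + \sqrt{-5 + R}$ ($y{\left(R \right)} = -3 + \sqrt{R - 5} = -3 + \sqrt{-5 + R}$)
$a{\left(Y,S \right)} = 0$ ($a{\left(Y,S \right)} = - 5 \left(S \left(-1\right) + S\right) = - 5 \left(- S + S\right) = \left(-5\right) 0 = 0$)
$u{\left(P \right)} = 0$ ($u{\left(P \right)} = \frac{0}{6} = 0 \cdot \frac{1}{6} = 0$)
$75 + 65 u{\left(W \right)} = 75 + 65 \cdot 0 = 75 + 0 = 75$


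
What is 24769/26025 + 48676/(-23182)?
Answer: -346298971/301655775 ≈ -1.1480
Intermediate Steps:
24769/26025 + 48676/(-23182) = 24769*(1/26025) + 48676*(-1/23182) = 24769/26025 - 24338/11591 = -346298971/301655775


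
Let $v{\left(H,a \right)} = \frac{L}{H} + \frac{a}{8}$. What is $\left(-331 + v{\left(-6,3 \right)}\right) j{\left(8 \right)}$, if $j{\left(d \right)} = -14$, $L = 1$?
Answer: $\frac{55573}{12} \approx 4631.1$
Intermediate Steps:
$v{\left(H,a \right)} = \frac{1}{H} + \frac{a}{8}$ ($v{\left(H,a \right)} = 1 \frac{1}{H} + \frac{a}{8} = \frac{1}{H} + a \frac{1}{8} = \frac{1}{H} + \frac{a}{8}$)
$\left(-331 + v{\left(-6,3 \right)}\right) j{\left(8 \right)} = \left(-331 + \left(\frac{1}{-6} + \frac{1}{8} \cdot 3\right)\right) \left(-14\right) = \left(-331 + \left(- \frac{1}{6} + \frac{3}{8}\right)\right) \left(-14\right) = \left(-331 + \frac{5}{24}\right) \left(-14\right) = \left(- \frac{7939}{24}\right) \left(-14\right) = \frac{55573}{12}$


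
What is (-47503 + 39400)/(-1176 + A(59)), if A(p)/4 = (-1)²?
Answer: 8103/1172 ≈ 6.9138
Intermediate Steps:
A(p) = 4 (A(p) = 4*(-1)² = 4*1 = 4)
(-47503 + 39400)/(-1176 + A(59)) = (-47503 + 39400)/(-1176 + 4) = -8103/(-1172) = -8103*(-1/1172) = 8103/1172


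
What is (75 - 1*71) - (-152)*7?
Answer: 1068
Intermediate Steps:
(75 - 1*71) - (-152)*7 = (75 - 71) - 38*(-28) = 4 + 1064 = 1068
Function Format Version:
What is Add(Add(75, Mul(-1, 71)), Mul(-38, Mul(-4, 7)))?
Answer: 1068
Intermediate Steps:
Add(Add(75, Mul(-1, 71)), Mul(-38, Mul(-4, 7))) = Add(Add(75, -71), Mul(-38, -28)) = Add(4, 1064) = 1068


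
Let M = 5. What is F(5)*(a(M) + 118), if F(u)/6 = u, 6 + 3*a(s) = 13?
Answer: 3610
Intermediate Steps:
a(s) = 7/3 (a(s) = -2 + (⅓)*13 = -2 + 13/3 = 7/3)
F(u) = 6*u
F(5)*(a(M) + 118) = (6*5)*(7/3 + 118) = 30*(361/3) = 3610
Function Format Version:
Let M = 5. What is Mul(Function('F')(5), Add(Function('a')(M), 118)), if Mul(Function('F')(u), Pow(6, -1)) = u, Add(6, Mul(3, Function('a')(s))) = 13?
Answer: 3610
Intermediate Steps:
Function('a')(s) = Rational(7, 3) (Function('a')(s) = Add(-2, Mul(Rational(1, 3), 13)) = Add(-2, Rational(13, 3)) = Rational(7, 3))
Function('F')(u) = Mul(6, u)
Mul(Function('F')(5), Add(Function('a')(M), 118)) = Mul(Mul(6, 5), Add(Rational(7, 3), 118)) = Mul(30, Rational(361, 3)) = 3610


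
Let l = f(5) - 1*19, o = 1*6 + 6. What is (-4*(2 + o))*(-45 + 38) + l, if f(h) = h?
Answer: 378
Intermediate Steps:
o = 12 (o = 6 + 6 = 12)
l = -14 (l = 5 - 1*19 = 5 - 19 = -14)
(-4*(2 + o))*(-45 + 38) + l = (-4*(2 + 12))*(-45 + 38) - 14 = -4*14*(-7) - 14 = -56*(-7) - 14 = 392 - 14 = 378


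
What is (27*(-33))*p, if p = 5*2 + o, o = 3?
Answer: -11583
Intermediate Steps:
p = 13 (p = 5*2 + 3 = 10 + 3 = 13)
(27*(-33))*p = (27*(-33))*13 = -891*13 = -11583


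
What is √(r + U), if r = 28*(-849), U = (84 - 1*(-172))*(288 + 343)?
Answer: 2*√34441 ≈ 371.17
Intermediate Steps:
U = 161536 (U = (84 + 172)*631 = 256*631 = 161536)
r = -23772
√(r + U) = √(-23772 + 161536) = √137764 = 2*√34441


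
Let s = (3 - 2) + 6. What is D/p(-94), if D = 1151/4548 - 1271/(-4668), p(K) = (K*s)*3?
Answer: -12909/48504799 ≈ -0.00026614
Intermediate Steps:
s = 7 (s = 1 + 6 = 7)
p(K) = 21*K (p(K) = (K*7)*3 = (7*K)*3 = 21*K)
D = 77454/147431 (D = 1151*(1/4548) - 1271*(-1/4668) = 1151/4548 + 1271/4668 = 77454/147431 ≈ 0.52536)
D/p(-94) = 77454/(147431*((21*(-94)))) = (77454/147431)/(-1974) = (77454/147431)*(-1/1974) = -12909/48504799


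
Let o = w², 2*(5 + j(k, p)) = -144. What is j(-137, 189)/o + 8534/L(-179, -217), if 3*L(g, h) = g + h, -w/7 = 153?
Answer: -233068049/3604986 ≈ -64.652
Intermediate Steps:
w = -1071 (w = -7*153 = -1071)
j(k, p) = -77 (j(k, p) = -5 + (½)*(-144) = -5 - 72 = -77)
L(g, h) = g/3 + h/3 (L(g, h) = (g + h)/3 = g/3 + h/3)
o = 1147041 (o = (-1071)² = 1147041)
j(-137, 189)/o + 8534/L(-179, -217) = -77/1147041 + 8534/((⅓)*(-179) + (⅓)*(-217)) = -77*1/1147041 + 8534/(-179/3 - 217/3) = -11/163863 + 8534/(-132) = -11/163863 + 8534*(-1/132) = -11/163863 - 4267/66 = -233068049/3604986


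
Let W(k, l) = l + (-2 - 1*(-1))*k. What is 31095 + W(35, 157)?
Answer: 31217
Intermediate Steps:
W(k, l) = l - k (W(k, l) = l + (-2 + 1)*k = l - k)
31095 + W(35, 157) = 31095 + (157 - 1*35) = 31095 + (157 - 35) = 31095 + 122 = 31217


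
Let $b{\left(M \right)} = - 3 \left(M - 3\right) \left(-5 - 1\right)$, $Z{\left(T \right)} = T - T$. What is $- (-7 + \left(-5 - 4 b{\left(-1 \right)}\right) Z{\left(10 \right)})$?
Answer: $7$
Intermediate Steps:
$Z{\left(T \right)} = 0$
$b{\left(M \right)} = -54 + 18 M$ ($b{\left(M \right)} = - 3 \left(-3 + M\right) \left(-6\right) = - 3 \left(18 - 6 M\right) = -54 + 18 M$)
$- (-7 + \left(-5 - 4 b{\left(-1 \right)}\right) Z{\left(10 \right)}) = - (-7 + \left(-5 - 4 \left(-54 + 18 \left(-1\right)\right)\right) 0) = - (-7 + \left(-5 - 4 \left(-54 - 18\right)\right) 0) = - (-7 + \left(-5 - -288\right) 0) = - (-7 + \left(-5 + 288\right) 0) = - (-7 + 283 \cdot 0) = - (-7 + 0) = \left(-1\right) \left(-7\right) = 7$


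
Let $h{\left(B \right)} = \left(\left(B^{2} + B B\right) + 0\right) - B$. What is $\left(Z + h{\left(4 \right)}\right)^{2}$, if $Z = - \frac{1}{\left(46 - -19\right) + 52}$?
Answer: $\frac{10725625}{13689} \approx 783.52$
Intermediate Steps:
$h{\left(B \right)} = - B + 2 B^{2}$ ($h{\left(B \right)} = \left(\left(B^{2} + B^{2}\right) + 0\right) - B = \left(2 B^{2} + 0\right) - B = 2 B^{2} - B = - B + 2 B^{2}$)
$Z = - \frac{1}{117}$ ($Z = - \frac{1}{\left(46 + 19\right) + 52} = - \frac{1}{65 + 52} = - \frac{1}{117} \approx -0.008547$)
$\left(Z + h{\left(4 \right)}\right)^{2} = \left(- \frac{1}{117} + 4 \left(-1 + 2 \cdot 4\right)\right)^{2} = \left(- \frac{1}{117} + 4 \left(-1 + 8\right)\right)^{2} = \left(- \frac{1}{117} + 4 \cdot 7\right)^{2} = \left(- \frac{1}{117} + 28\right)^{2} = \left(\frac{3275}{117}\right)^{2} = \frac{10725625}{13689}$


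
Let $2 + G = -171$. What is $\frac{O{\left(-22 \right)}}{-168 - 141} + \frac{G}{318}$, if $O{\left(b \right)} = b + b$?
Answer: $- \frac{4385}{10918} \approx -0.40163$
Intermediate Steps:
$G = -173$ ($G = -2 - 171 = -173$)
$O{\left(b \right)} = 2 b$
$\frac{O{\left(-22 \right)}}{-168 - 141} + \frac{G}{318} = \frac{2 \left(-22\right)}{-168 - 141} - \frac{173}{318} = - \frac{44}{-309} - \frac{173}{318} = \left(-44\right) \left(- \frac{1}{309}\right) - \frac{173}{318} = \frac{44}{309} - \frac{173}{318} = - \frac{4385}{10918}$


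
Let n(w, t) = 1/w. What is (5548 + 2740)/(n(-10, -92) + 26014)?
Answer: 82880/260139 ≈ 0.31860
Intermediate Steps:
(5548 + 2740)/(n(-10, -92) + 26014) = (5548 + 2740)/(1/(-10) + 26014) = 8288/(-1/10 + 26014) = 8288/(260139/10) = 8288*(10/260139) = 82880/260139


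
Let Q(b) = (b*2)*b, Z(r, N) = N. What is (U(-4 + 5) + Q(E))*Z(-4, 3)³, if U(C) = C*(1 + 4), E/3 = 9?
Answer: 39501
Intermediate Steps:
E = 27 (E = 3*9 = 27)
U(C) = 5*C (U(C) = C*5 = 5*C)
Q(b) = 2*b² (Q(b) = (2*b)*b = 2*b²)
(U(-4 + 5) + Q(E))*Z(-4, 3)³ = (5*(-4 + 5) + 2*27²)*3³ = (5*1 + 2*729)*27 = (5 + 1458)*27 = 1463*27 = 39501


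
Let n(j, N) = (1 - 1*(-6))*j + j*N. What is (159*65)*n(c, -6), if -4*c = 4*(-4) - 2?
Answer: 93015/2 ≈ 46508.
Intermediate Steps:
c = 9/2 (c = -(4*(-4) - 2)/4 = -(-16 - 2)/4 = -1/4*(-18) = 9/2 ≈ 4.5000)
n(j, N) = 7*j + N*j (n(j, N) = (1 + 6)*j + N*j = 7*j + N*j)
(159*65)*n(c, -6) = (159*65)*(9*(7 - 6)/2) = 10335*((9/2)*1) = 10335*(9/2) = 93015/2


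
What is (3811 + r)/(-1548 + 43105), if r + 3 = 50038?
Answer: 53846/41557 ≈ 1.2957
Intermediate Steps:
r = 50035 (r = -3 + 50038 = 50035)
(3811 + r)/(-1548 + 43105) = (3811 + 50035)/(-1548 + 43105) = 53846/41557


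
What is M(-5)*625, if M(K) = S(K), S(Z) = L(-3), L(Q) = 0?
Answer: 0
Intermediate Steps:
S(Z) = 0
M(K) = 0
M(-5)*625 = 0*625 = 0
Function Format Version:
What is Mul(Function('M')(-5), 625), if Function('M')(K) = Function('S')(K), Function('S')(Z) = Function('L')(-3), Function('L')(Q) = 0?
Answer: 0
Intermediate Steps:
Function('S')(Z) = 0
Function('M')(K) = 0
Mul(Function('M')(-5), 625) = Mul(0, 625) = 0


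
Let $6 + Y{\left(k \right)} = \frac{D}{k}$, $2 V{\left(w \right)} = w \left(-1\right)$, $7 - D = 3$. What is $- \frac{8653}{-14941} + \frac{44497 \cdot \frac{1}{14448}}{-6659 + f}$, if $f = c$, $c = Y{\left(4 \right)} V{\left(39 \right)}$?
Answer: $\frac{819644346779}{1416415047432} \approx 0.57868$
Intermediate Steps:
$D = 4$ ($D = 7 - 3 = 4$)
$V{\left(w \right)} = - \frac{w}{2}$ ($V{\left(w \right)} = \frac{w \left(-1\right)}{2} = \frac{\left(-1\right) w}{2} = - \frac{w}{2}$)
$Y{\left(k \right)} = -6 + \frac{4}{k}$
$c = \frac{195}{2}$ ($c = \left(-6 + \frac{4}{4}\right) \left(\left(- \frac{1}{2}\right) 39\right) = \left(-6 + 4 \cdot \frac{1}{4}\right) \left(- \frac{39}{2}\right) = \left(-6 + 1\right) \left(- \frac{39}{2}\right) = \left(-5\right) \left(- \frac{39}{2}\right) = \frac{195}{2} \approx 97.5$)
$f = \frac{195}{2} \approx 97.5$
$- \frac{8653}{-14941} + \frac{44497 \cdot \frac{1}{14448}}{-6659 + f} = - \frac{8653}{-14941} + \frac{44497 \cdot \frac{1}{14448}}{-6659 + \frac{195}{2}} = \left(-8653\right) \left(- \frac{1}{14941}\right) + \frac{44497 \cdot \frac{1}{14448}}{- \frac{13123}{2}} = \frac{8653}{14941} + \frac{44497}{14448} \left(- \frac{2}{13123}\right) = \frac{8653}{14941} - \frac{44497}{94800552} = \frac{819644346779}{1416415047432}$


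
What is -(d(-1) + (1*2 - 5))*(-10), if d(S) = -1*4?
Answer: -70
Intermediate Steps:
d(S) = -4
-(d(-1) + (1*2 - 5))*(-10) = -(-4 + (1*2 - 5))*(-10) = -(-4 + (2 - 5))*(-10) = -(-4 - 3)*(-10) = -(-7)*(-10) = -1*70 = -70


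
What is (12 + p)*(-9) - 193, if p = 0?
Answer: -301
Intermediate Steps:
(12 + p)*(-9) - 193 = (12 + 0)*(-9) - 193 = 12*(-9) - 193 = -108 - 193 = -301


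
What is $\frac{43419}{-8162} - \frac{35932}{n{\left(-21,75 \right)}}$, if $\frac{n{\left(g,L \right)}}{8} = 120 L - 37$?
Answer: $- \frac{212912060}{36578003} \approx -5.8208$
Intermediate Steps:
$n{\left(g,L \right)} = -296 + 960 L$ ($n{\left(g,L \right)} = 8 \left(120 L - 37\right) = 8 \left(-37 + 120 L\right) = -296 + 960 L$)
$\frac{43419}{-8162} - \frac{35932}{n{\left(-21,75 \right)}} = \frac{43419}{-8162} - \frac{35932}{-296 + 960 \cdot 75} = 43419 \left(- \frac{1}{8162}\right) - \frac{35932}{-296 + 72000} = - \frac{43419}{8162} - \frac{35932}{71704} = - \frac{43419}{8162} - \frac{8983}{17926} = - \frac{212912060}{36578003}$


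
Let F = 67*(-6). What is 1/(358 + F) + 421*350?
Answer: 6483399/44 ≈ 1.4735e+5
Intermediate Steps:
F = -402
1/(358 + F) + 421*350 = 1/(358 - 402) + 421*350 = 1/(-44) + 147350 = -1/44 + 147350 = 6483399/44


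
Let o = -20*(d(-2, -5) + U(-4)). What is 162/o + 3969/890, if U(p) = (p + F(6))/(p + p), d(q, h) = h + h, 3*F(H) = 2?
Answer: 542943/102350 ≈ 5.3048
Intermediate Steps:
F(H) = 2/3 (F(H) = (1/3)*2 = 2/3)
d(q, h) = 2*h
U(p) = (2/3 + p)/(2*p) (U(p) = (p + 2/3)/(p + p) = (2/3 + p)/((2*p)) = (2/3 + p)*(1/(2*p)) = (2/3 + p)/(2*p))
o = 575/3 (o = -20*(2*(-5) + (1/6)*(2 + 3*(-4))/(-4)) = -20*(-10 + (1/6)*(-1/4)*(2 - 12)) = -20*(-10 + (1/6)*(-1/4)*(-10)) = -20*(-10 + 5/12) = -20*(-115/12) = 575/3 ≈ 191.67)
162/o + 3969/890 = 162/(575/3) + 3969/890 = 162*(3/575) + 3969*(1/890) = 486/575 + 3969/890 = 542943/102350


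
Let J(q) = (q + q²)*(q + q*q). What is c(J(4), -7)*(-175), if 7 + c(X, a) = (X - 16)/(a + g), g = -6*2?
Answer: 90475/19 ≈ 4761.8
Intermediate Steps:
g = -12
J(q) = (q + q²)² (J(q) = (q + q²)*(q + q²) = (q + q²)²)
c(X, a) = -7 + (-16 + X)/(-12 + a) (c(X, a) = -7 + (X - 16)/(a - 12) = -7 + (-16 + X)/(-12 + a))
c(J(4), -7)*(-175) = ((68 + 4²*(1 + 4)² - 7*(-7))/(-12 - 7))*(-175) = ((68 + 16*5² + 49)/(-19))*(-175) = -(68 + 16*25 + 49)/19*(-175) = -(68 + 400 + 49)/19*(-175) = -1/19*517*(-175) = -517/19*(-175) = 90475/19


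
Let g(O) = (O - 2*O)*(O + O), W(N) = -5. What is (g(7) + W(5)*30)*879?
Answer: -217992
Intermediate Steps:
g(O) = -2*O² (g(O) = (-O)*(2*O) = -2*O²)
(g(7) + W(5)*30)*879 = (-2*7² - 5*30)*879 = (-2*49 - 150)*879 = (-98 - 150)*879 = -248*879 = -217992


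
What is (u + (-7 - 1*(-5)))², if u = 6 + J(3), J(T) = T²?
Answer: 169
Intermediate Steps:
u = 15 (u = 6 + 3² = 6 + 9 = 15)
(u + (-7 - 1*(-5)))² = (15 + (-7 - 1*(-5)))² = (15 + (-7 + 5))² = (15 - 2)² = 13² = 169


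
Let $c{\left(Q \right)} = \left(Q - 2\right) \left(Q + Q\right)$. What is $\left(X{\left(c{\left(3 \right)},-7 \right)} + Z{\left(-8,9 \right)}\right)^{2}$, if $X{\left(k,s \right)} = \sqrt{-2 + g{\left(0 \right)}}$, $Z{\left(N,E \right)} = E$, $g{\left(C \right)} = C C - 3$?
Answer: $\left(9 + i \sqrt{5}\right)^{2} \approx 76.0 + 40.249 i$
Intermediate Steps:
$c{\left(Q \right)} = 2 Q \left(-2 + Q\right)$ ($c{\left(Q \right)} = \left(-2 + Q\right) 2 Q = 2 Q \left(-2 + Q\right)$)
$g{\left(C \right)} = -3 + C^{2}$ ($g{\left(C \right)} = C^{2} - 3 = -3 + C^{2}$)
$X{\left(k,s \right)} = i \sqrt{5}$ ($X{\left(k,s \right)} = \sqrt{-2 - \left(3 - 0^{2}\right)} = \sqrt{-2 + \left(-3 + 0\right)} = \sqrt{-2 - 3} = \sqrt{-5} = i \sqrt{5}$)
$\left(X{\left(c{\left(3 \right)},-7 \right)} + Z{\left(-8,9 \right)}\right)^{2} = \left(i \sqrt{5} + 9\right)^{2} = \left(9 + i \sqrt{5}\right)^{2}$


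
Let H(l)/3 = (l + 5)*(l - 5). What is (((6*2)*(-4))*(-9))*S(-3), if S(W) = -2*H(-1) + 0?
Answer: 62208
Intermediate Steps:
H(l) = 3*(-5 + l)*(5 + l) (H(l) = 3*((l + 5)*(l - 5)) = 3*((5 + l)*(-5 + l)) = 3*((-5 + l)*(5 + l)) = 3*(-5 + l)*(5 + l))
S(W) = 144 (S(W) = -2*(-75 + 3*(-1)**2) + 0 = -2*(-75 + 3*1) + 0 = -2*(-75 + 3) + 0 = -2*(-72) + 0 = 144 + 0 = 144)
(((6*2)*(-4))*(-9))*S(-3) = (((6*2)*(-4))*(-9))*144 = ((12*(-4))*(-9))*144 = -48*(-9)*144 = 432*144 = 62208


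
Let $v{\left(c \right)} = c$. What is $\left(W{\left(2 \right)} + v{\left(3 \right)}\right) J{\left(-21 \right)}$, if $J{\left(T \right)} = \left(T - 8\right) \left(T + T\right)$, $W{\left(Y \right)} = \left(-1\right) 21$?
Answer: $-21924$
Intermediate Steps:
$W{\left(Y \right)} = -21$
$J{\left(T \right)} = 2 T \left(-8 + T\right)$ ($J{\left(T \right)} = \left(-8 + T\right) 2 T = 2 T \left(-8 + T\right)$)
$\left(W{\left(2 \right)} + v{\left(3 \right)}\right) J{\left(-21 \right)} = \left(-21 + 3\right) 2 \left(-21\right) \left(-8 - 21\right) = - 18 \cdot 2 \left(-21\right) \left(-29\right) = \left(-18\right) 1218 = -21924$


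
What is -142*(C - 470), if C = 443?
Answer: 3834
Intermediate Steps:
-142*(C - 470) = -142*(443 - 470) = -142*(-27) = 3834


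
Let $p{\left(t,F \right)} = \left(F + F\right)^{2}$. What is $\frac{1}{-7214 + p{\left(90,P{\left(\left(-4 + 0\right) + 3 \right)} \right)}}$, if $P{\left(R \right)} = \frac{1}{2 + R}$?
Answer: $- \frac{1}{7210} \approx -0.0001387$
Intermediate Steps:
$p{\left(t,F \right)} = 4 F^{2}$ ($p{\left(t,F \right)} = \left(2 F\right)^{2} = 4 F^{2}$)
$\frac{1}{-7214 + p{\left(90,P{\left(\left(-4 + 0\right) + 3 \right)} \right)}} = \frac{1}{-7214 + 4 \left(\frac{1}{2 + \left(\left(-4 + 0\right) + 3\right)}\right)^{2}} = \frac{1}{-7214 + 4 \left(\frac{1}{2 + \left(-4 + 3\right)}\right)^{2}} = \frac{1}{-7214 + 4 \left(\frac{1}{2 - 1}\right)^{2}} = \frac{1}{-7214 + 4 \left(1^{-1}\right)^{2}} = \frac{1}{-7214 + 4 \cdot 1^{2}} = \frac{1}{-7214 + 4 \cdot 1} = \frac{1}{-7214 + 4} = \frac{1}{-7210} = - \frac{1}{7210}$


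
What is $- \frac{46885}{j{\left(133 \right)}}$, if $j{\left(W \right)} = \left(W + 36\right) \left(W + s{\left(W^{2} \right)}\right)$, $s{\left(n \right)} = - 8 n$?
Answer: $\frac{46885}{23893051} \approx 0.0019623$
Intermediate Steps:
$j{\left(W \right)} = \left(36 + W\right) \left(W - 8 W^{2}\right)$ ($j{\left(W \right)} = \left(W + 36\right) \left(W - 8 W^{2}\right) = \left(36 + W\right) \left(W - 8 W^{2}\right)$)
$- \frac{46885}{j{\left(133 \right)}} = - \frac{46885}{133 \left(36 - 38171 - 8 \cdot 133^{2}\right)} = - \frac{46885}{133 \left(36 - 38171 - 141512\right)} = - \frac{46885}{133 \left(-179647\right)} = - \frac{46885}{-23893051} = \left(-46885\right) \left(- \frac{1}{23893051}\right) = \frac{46885}{23893051}$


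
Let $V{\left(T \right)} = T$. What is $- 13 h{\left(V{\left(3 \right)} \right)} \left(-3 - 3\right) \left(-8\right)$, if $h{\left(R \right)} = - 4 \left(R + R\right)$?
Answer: $14976$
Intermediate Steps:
$h{\left(R \right)} = - 8 R$ ($h{\left(R \right)} = - 4 \cdot 2 R = - 8 R$)
$- 13 h{\left(V{\left(3 \right)} \right)} \left(-3 - 3\right) \left(-8\right) = - 13 \left(-8\right) 3 \left(-3 - 3\right) \left(-8\right) = - 13 \left(\left(-24\right) \left(-6\right)\right) \left(-8\right) = \left(-13\right) 144 \left(-8\right) = \left(-1872\right) \left(-8\right) = 14976$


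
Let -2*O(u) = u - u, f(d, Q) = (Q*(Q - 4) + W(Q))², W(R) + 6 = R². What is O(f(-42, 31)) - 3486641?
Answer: -3486641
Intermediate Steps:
W(R) = -6 + R²
f(d, Q) = (-6 + Q² + Q*(-4 + Q))² (f(d, Q) = (Q*(Q - 4) + (-6 + Q²))² = (Q*(-4 + Q) + (-6 + Q²))² = (-6 + Q² + Q*(-4 + Q))²)
O(u) = 0 (O(u) = -(u - u)/2 = -½*0 = 0)
O(f(-42, 31)) - 3486641 = 0 - 3486641 = -3486641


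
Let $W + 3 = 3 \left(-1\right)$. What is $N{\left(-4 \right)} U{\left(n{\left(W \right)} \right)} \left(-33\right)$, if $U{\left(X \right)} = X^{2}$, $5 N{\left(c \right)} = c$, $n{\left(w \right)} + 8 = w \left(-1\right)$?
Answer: $\frac{528}{5} \approx 105.6$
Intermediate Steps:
$W = -6$ ($W = -3 + 3 \left(-1\right) = -3 - 3 = -6$)
$n{\left(w \right)} = -8 - w$ ($n{\left(w \right)} = -8 + w \left(-1\right) = -8 - w$)
$N{\left(c \right)} = \frac{c}{5}$
$N{\left(-4 \right)} U{\left(n{\left(W \right)} \right)} \left(-33\right) = \frac{1}{5} \left(-4\right) \left(-8 - -6\right)^{2} \left(-33\right) = - \frac{4 \left(-8 + 6\right)^{2}}{5} \left(-33\right) = - \frac{4 \left(-2\right)^{2}}{5} \left(-33\right) = \left(- \frac{4}{5}\right) 4 \left(-33\right) = \left(- \frac{16}{5}\right) \left(-33\right) = \frac{528}{5}$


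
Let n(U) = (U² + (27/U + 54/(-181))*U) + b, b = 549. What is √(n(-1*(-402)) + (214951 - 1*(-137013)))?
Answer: 2*√4209985609/181 ≈ 716.96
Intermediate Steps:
n(U) = 549 + U² + U*(-54/181 + 27/U) (n(U) = (U² + (27/U + 54/(-181))*U) + 549 = (U² + (27/U + 54*(-1/181))*U) + 549 = (U² + (27/U - 54/181)*U) + 549 = (U² + (-54/181 + 27/U)*U) + 549 = (U² + U*(-54/181 + 27/U)) + 549 = 549 + U² + U*(-54/181 + 27/U))
√(n(-1*(-402)) + (214951 - 1*(-137013))) = √((576 + (-1*(-402))² - (-54)*(-402)/181) + (214951 - 1*(-137013))) = √((576 + 402² - 54/181*402) + (214951 + 137013)) = √((576 + 161604 - 21708/181) + 351964) = √(29332872/181 + 351964) = √(93038356/181) = 2*√4209985609/181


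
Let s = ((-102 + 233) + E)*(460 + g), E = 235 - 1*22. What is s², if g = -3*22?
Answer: 18370007296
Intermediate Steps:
E = 213 (E = 235 - 22 = 213)
g = -66
s = 135536 (s = ((-102 + 233) + 213)*(460 - 66) = (131 + 213)*394 = 344*394 = 135536)
s² = 135536² = 18370007296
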